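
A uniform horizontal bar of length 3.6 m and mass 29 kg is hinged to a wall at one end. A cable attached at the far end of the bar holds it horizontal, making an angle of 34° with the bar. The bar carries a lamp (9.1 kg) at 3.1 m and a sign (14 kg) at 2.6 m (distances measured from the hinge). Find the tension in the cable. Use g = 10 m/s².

Sum moments about the hinge (the unknown hinge reaction has zero arm there).
Beam weight: 29 × 10 = 290 N down at 1.8 m → arm 1.8 m, τ = 290 × 1.8 = 522 N·m clockwise.
Lamp: 9.1 × 10 = 91 N down at 3.1 m → arm 3.1 m, τ = 91 × 3.1 = 282.1 N·m clockwise.
Sign: 14 × 10 = 140 N down at 2.6 m → arm 2.6 m, τ = 140 × 2.6 = 364 N·m clockwise.
Total clockwise load moment = 1168 N·m.
The cable tension T acts at 3.6 m; only its component perpendicular to the bar, T sinθ, produces torque. sin 34° = 0.5592.
Balancing moments: T × 3.6 × 0.5592 = 1168, giving T = 1168 / 2.013 = 580 N.

T ≈ 580 N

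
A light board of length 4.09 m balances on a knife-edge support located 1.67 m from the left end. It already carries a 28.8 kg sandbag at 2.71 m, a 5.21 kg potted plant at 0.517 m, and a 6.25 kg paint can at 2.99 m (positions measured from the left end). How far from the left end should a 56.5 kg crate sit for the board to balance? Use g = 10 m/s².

Choose the knife-edge support (at 1.67 m from the left end) as the axis so the support reaction has zero arm there.
Sandbag: 28.8 × 10 = 288 N down at 2.71 m → arm 1.04 m, τ = 288 × 1.04 = 299.5 N·m clockwise.
Potted plant: 5.21 × 10 = 52.1 N down at 0.517 m → arm 1.153 m, τ = 52.1 × 1.153 = 60.07 N·m counterclockwise.
Paint can: 6.25 × 10 = 62.5 N down at 2.99 m → arm 1.32 m, τ = 62.5 × 1.32 = 82.5 N·m clockwise.
Net moment of existing loads = 321.9 N·m clockwise.
The crate weighs 56.5 × 10 = 565 N and must supply an equal counterclockwise moment, so its lever arm about the knife-edge support is 321.9 / 565 = 0.57 m.
That puts it at 1.67 − 0.57 = 1.1 m from the left end.

x ≈ 1.1 m from the left end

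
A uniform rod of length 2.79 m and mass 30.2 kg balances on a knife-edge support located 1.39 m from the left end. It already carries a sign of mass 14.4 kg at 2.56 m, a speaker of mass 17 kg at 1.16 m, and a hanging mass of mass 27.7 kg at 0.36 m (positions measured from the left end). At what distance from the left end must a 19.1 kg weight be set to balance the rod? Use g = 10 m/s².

Take moments about the knife-edge support (at 1.39 m from the left end).
Beam weight: 30.2 × 10 = 302 N down at 1.395 m → arm 0.005 m, τ = 302 × 0.005 = 1.51 N·m clockwise.
Sign: 14.4 × 10 = 144 N down at 2.56 m → arm 1.17 m, τ = 144 × 1.17 = 168.5 N·m clockwise.
Speaker: 17 × 10 = 170 N down at 1.16 m → arm 0.23 m, τ = 170 × 0.23 = 39.1 N·m counterclockwise.
Hanging mass: 27.7 × 10 = 277 N down at 0.36 m → arm 1.03 m, τ = 277 × 1.03 = 285.3 N·m counterclockwise.
Net moment of existing loads = 154.4 N·m counterclockwise.
The weight weighs 19.1 × 10 = 191 N and must supply an equal clockwise moment, so its lever arm about the knife-edge support is 154.4 / 191 = 0.808 m.
That puts it at 1.39 + 0.808 = 2.2 m from the left end.

x ≈ 2.2 m from the left end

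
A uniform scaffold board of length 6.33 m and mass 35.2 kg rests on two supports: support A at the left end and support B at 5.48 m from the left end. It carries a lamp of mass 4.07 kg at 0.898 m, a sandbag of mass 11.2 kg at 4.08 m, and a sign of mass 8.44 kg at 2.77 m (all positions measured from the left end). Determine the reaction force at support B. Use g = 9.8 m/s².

R_B ≈ 329 N

About support A:
Beam weight: 35.2 × 9.8 = 345 N down at 3.165 m → arm 3.165 m, τ = 345 × 3.165 = 1092 N·m clockwise.
Lamp: 4.07 × 9.8 = 39.89 N down at 0.898 m → arm 0.898 m, τ = 39.89 × 0.898 = 35.82 N·m clockwise.
Sandbag: 11.2 × 9.8 = 109.8 N down at 4.08 m → arm 4.08 m, τ = 109.8 × 4.08 = 448 N·m clockwise.
Sign: 8.44 × 9.8 = 82.71 N down at 2.77 m → arm 2.77 m, τ = 82.71 × 2.77 = 229.1 N·m clockwise.
Net load moment about support A = 1805 N·m clockwise.
Reaction R at support B is upward at 5.48 m, arm 5.48 m → moment R × 5.48 counterclockwise.
Στ = 0 ⇒ R × 5.48 = 1805 ⇒ R = 329 N.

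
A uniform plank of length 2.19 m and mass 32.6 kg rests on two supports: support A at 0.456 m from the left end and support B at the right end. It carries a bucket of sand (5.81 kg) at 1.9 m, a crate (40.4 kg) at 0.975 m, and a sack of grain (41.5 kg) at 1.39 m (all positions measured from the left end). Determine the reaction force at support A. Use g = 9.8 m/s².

R_A ≈ 676 N

Choose support B as the axis so its reaction then has zero moment arm.
Beam weight: 32.6 × 9.8 = 319.5 N down at 1.095 m → arm 1.095 m, τ = 319.5 × 1.095 = 349.9 N·m counterclockwise.
Bucket of sand: 5.81 × 9.8 = 56.94 N down at 1.9 m → arm 0.29 m, τ = 56.94 × 0.29 = 16.51 N·m counterclockwise.
Crate: 40.4 × 9.8 = 395.9 N down at 0.975 m → arm 1.215 m, τ = 395.9 × 1.215 = 481 N·m counterclockwise.
Sack of grain: 41.5 × 9.8 = 406.7 N down at 1.39 m → arm 0.8 m, τ = 406.7 × 0.8 = 325.4 N·m counterclockwise.
Net load moment about support B = 1173 N·m counterclockwise.
Reaction R at support A is upward at 0.456 m, arm 1.734 m → moment R × 1.734 clockwise.
Στ = 0 ⇒ R × 1.734 = 1173 ⇒ R = 676 N.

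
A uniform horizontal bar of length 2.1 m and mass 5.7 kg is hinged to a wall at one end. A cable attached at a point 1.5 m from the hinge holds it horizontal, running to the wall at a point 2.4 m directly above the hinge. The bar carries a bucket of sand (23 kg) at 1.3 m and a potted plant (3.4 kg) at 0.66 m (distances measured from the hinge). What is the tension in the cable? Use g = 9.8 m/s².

Take moments about the hinge.
Beam weight: 5.7 × 9.8 = 55.86 N down at 1.05 m → arm 1.05 m, τ = 55.86 × 1.05 = 58.65 N·m clockwise.
Bucket of sand: 23 × 9.8 = 225.4 N down at 1.3 m → arm 1.3 m, τ = 225.4 × 1.3 = 293 N·m clockwise.
Potted plant: 3.4 × 9.8 = 33.32 N down at 0.66 m → arm 0.66 m, τ = 33.32 × 0.66 = 21.99 N·m clockwise.
Total clockwise load moment = 373.6 N·m.
The cable tension T acts at 1.5 m; only its component perpendicular to the bar, T sinθ, produces torque. sinθ = h/√(h²+d²) = 2.4/√(2.4²+1.5²) = 0.848.
Setting net torque to zero: T × 1.5 × 0.848 = 373.6 → T = 373.6 / 1.272 = 294 N.

T ≈ 294 N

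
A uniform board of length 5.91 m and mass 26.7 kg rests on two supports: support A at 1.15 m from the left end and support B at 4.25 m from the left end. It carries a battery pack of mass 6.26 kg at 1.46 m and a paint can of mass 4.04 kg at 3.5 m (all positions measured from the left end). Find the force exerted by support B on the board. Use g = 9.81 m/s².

R_B ≈ 189 N

About support A:
Beam weight: 26.7 × 9.81 = 261.9 N down at 2.955 m → arm 1.805 m, τ = 261.9 × 1.805 = 472.7 N·m clockwise.
Battery pack: 6.26 × 9.81 = 61.41 N down at 1.46 m → arm 0.31 m, τ = 61.41 × 0.31 = 19.04 N·m clockwise.
Paint can: 4.04 × 9.81 = 39.63 N down at 3.5 m → arm 2.35 m, τ = 39.63 × 2.35 = 93.13 N·m clockwise.
Net load moment about support A = 584.9 N·m clockwise.
Reaction R at support B is upward at 4.25 m, arm 3.1 m → moment R × 3.1 counterclockwise.
Setting net torque to zero: R × 3.1 = 584.9 → R = 189 N.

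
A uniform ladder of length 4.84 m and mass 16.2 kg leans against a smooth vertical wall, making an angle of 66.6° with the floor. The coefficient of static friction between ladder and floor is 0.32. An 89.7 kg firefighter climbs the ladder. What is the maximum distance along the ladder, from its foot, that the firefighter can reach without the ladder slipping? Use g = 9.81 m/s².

d ≈ 3.79 m

Take moments about the foot of the ladder.
Ladder weight 16.2×9.81 = 158.9 N acts at 2.42 m along the ladder; its horizontal arm is 2.42·cos66.6° = 0.9611 m → τ = 152.7 N·m clockwise.
Firefighter weight 89.7×9.81 = 880 N at distance d → arm d·cos66.6° → τ = 880·d·0.3971 clockwise.
Wall normal N at the top has arm L sinθ = 4.442 m counterclockwise, so Στ = 0 gives N·4.442 = 152.7 + 349.4·d.
ΣFy = 0 ⇒ N_floor = 1039 N, so the maximum friction is μ_s·N_floor = 0.32×1039 = 332.5 N. ΣFx = 0 ⇒ N_wall = f, so at the slipping point N = 332.5 N.
Substituting: 332.5×4.442 = 152.7 + 349.4·d ⇒ d = (1477 − 152.7) / 349.4 = 3.79 m.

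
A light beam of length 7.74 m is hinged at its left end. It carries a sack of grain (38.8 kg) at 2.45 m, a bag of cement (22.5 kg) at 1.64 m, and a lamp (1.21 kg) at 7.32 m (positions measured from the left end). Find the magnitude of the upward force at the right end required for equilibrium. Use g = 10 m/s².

Choose the left end as the axis so the unknown pivot reaction has zero arm there.
Sack of grain: 38.8 × 10 = 388 N down at 2.45 m → arm 2.45 m, τ = 388 × 2.45 = 950.6 N·m clockwise.
Bag of cement: 22.5 × 10 = 225 N down at 1.64 m → arm 1.64 m, τ = 225 × 1.64 = 369 N·m clockwise.
Lamp: 1.21 × 10 = 12.1 N down at 7.32 m → arm 7.32 m, τ = 12.1 × 7.32 = 88.57 N·m clockwise.
Net moment of the loads = 1408 N·m clockwise.
The upward force F acts at the right end, arm 7.74 m, giving F × 7.74 counterclockwise.
Balancing moments: F × 7.74 = 1408, giving F = 1408 / 7.74 = 182 N.

F ≈ 182 N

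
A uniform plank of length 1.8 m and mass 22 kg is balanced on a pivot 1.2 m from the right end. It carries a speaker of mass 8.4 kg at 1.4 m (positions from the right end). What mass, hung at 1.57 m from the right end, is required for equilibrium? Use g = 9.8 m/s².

m ≈ 13.3 kg

Take moments about the pivot (at 1.2 m from the right end).
Beam weight: 22 × 9.8 = 215.6 N down at 0.9 m → arm 0.3 m, τ = 215.6 × 0.3 = 64.68 N·m clockwise.
Speaker: 8.4 × 9.8 = 82.32 N down at 1.4 m → arm 0.2 m, τ = 82.32 × 0.2 = 16.46 N·m counterclockwise.
Net moment of known loads = 48.22 N·m clockwise.
An unknown mass m at 1.57 m has arm 0.37 m; its moment is m·g·0.37 counterclockwise.
Balancing moments: m × 9.8 × 0.37 = 48.22, giving m = 48.22 / (9.8 × 0.37) = 13.3 kg.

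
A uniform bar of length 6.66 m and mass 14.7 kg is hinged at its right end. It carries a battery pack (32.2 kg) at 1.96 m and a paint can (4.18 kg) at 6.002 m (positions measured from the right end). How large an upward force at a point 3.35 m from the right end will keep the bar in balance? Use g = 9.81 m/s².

F ≈ 402 N

Taking torques about the right end:
Beam weight: 14.7 × 9.81 = 144.2 N down at 3.33 m → arm 3.33 m, τ = 144.2 × 3.33 = 480.2 N·m counterclockwise.
Battery pack: 32.2 × 9.81 = 315.9 N down at 1.96 m → arm 1.96 m, τ = 315.9 × 1.96 = 619.2 N·m counterclockwise.
Paint can: 4.18 × 9.81 = 41.01 N down at 6.002 m → arm 6.002 m, τ = 41.01 × 6.002 = 246.1 N·m counterclockwise.
Net moment of the loads = 1346 N·m counterclockwise.
The upward force F acts at a point 3.35 m from the right end, arm 3.35 m, giving F × 3.35 clockwise.
Setting net torque to zero: F × 3.35 = 1346 → F = 1346 / 3.35 = 402 N.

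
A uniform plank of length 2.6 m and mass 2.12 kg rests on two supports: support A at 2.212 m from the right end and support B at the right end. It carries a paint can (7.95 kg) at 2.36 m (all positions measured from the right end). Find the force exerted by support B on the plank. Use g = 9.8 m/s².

Choose support A as the axis so its reaction then has zero moment arm.
Beam weight: 2.12 × 9.8 = 20.78 N down at 1.3 m → arm 0.912 m, τ = 20.78 × 0.912 = 18.95 N·m clockwise.
Paint can: 7.95 × 9.8 = 77.91 N down at 2.36 m → arm 0.148 m, τ = 77.91 × 0.148 = 11.53 N·m counterclockwise.
Net load moment about support A = 7.42 N·m clockwise.
Reaction R at support B is upward at 0 m, arm 2.212 m → moment R × 2.212 counterclockwise.
Στ = 0 ⇒ R × 2.212 = 7.42 ⇒ R = 3.35 N.

R_B ≈ 3.35 N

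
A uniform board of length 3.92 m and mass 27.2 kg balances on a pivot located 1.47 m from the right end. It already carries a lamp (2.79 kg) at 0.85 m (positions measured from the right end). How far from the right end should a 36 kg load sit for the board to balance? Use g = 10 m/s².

Choose the pivot (at 1.47 m from the right end) as the axis so the support reaction has zero arm there.
Beam weight: 27.2 × 10 = 272 N down at 1.96 m → arm 0.49 m, τ = 272 × 0.49 = 133.3 N·m counterclockwise.
Lamp: 2.79 × 10 = 27.9 N down at 0.85 m → arm 0.62 m, τ = 27.9 × 0.62 = 17.3 N·m clockwise.
Net moment of existing loads = 116 N·m counterclockwise.
The load weighs 36 × 10 = 360 N and must supply an equal clockwise moment, so its lever arm about the pivot is 116 / 360 = 0.322 m.
That puts it at 1.47 − 0.322 = 1.15 m from the right end.

x ≈ 1.15 m from the right end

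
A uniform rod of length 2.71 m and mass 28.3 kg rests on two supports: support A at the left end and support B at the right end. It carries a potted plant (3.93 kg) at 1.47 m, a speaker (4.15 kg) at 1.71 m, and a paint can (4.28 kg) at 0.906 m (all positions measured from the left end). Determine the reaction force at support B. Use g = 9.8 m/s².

Take moments about support A.
Beam weight: 28.3 × 9.8 = 277.3 N down at 1.355 m → arm 1.355 m, τ = 277.3 × 1.355 = 375.7 N·m clockwise.
Potted plant: 3.93 × 9.8 = 38.51 N down at 1.47 m → arm 1.47 m, τ = 38.51 × 1.47 = 56.61 N·m clockwise.
Speaker: 4.15 × 9.8 = 40.67 N down at 1.71 m → arm 1.71 m, τ = 40.67 × 1.71 = 69.55 N·m clockwise.
Paint can: 4.28 × 9.8 = 41.94 N down at 0.906 m → arm 0.906 m, τ = 41.94 × 0.906 = 38 N·m clockwise.
Net load moment about support A = 539.9 N·m clockwise.
Reaction R at support B is upward at 2.71 m, arm 2.71 m → moment R × 2.71 counterclockwise.
For rotational equilibrium, R × 2.71 = 539.9, so R = 199 N.

R_B ≈ 199 N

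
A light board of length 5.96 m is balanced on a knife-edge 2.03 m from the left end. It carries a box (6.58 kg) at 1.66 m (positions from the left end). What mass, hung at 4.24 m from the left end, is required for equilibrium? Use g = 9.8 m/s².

Take moments about the knife-edge (at 2.03 m from the left end).
Box: 6.58 × 9.8 = 64.48 N down at 1.66 m → arm 0.37 m, τ = 64.48 × 0.37 = 23.86 N·m counterclockwise.
Net moment of known loads = 23.86 N·m counterclockwise.
An unknown mass m at 4.24 m has arm 2.21 m; its moment is m·g·2.21 clockwise.
Setting net torque to zero: m × 9.8 × 2.21 = 23.86 → m = 23.86 / (9.8 × 2.21) = 1.1 kg.

m ≈ 1.1 kg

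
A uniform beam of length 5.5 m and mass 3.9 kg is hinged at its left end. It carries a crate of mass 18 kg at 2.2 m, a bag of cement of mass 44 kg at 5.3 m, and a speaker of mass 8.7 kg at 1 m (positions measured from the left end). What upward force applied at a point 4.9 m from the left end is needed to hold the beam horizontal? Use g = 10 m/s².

F ≈ 596 N

Sum moments about the left end (the unknown pivot reaction has zero arm there).
Beam weight: 3.9 × 10 = 39 N down at 2.75 m → arm 2.75 m, τ = 39 × 2.75 = 107.2 N·m clockwise.
Crate: 18 × 10 = 180 N down at 2.2 m → arm 2.2 m, τ = 180 × 2.2 = 396 N·m clockwise.
Bag of cement: 44 × 10 = 440 N down at 5.3 m → arm 5.3 m, τ = 440 × 5.3 = 2332 N·m clockwise.
Speaker: 8.7 × 10 = 87 N down at 1 m → arm 1 m, τ = 87 × 1 = 87 N·m clockwise.
Net moment of the loads = 2922 N·m clockwise.
The upward force F acts at a point 4.9 m from the left end, arm 4.9 m, giving F × 4.9 counterclockwise.
Στ = 0 ⇒ F × 4.9 = 2922 ⇒ F = 2922 / 4.9 = 596 N.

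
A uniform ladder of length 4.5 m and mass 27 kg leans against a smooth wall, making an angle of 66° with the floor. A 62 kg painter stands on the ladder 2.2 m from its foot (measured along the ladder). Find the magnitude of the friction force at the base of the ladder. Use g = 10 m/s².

Sum moments about the foot of the ladder (the floor normal and friction both act there and drop out).
Ladder weight 27×10 = 270 N acts at 2.25 m along the ladder; its horizontal arm is 2.25·cos66° = 0.9152 m → τ = 247.1 N·m clockwise.
Painter: 62×10 = 620 N at 2.2 m → arm 0.8948 m → τ = 554.8 N·m clockwise.
Wall normal N acts horizontally at the top; its moment arm is the height L sinθ = 4.5·sin66° = 4.111 m, counterclockwise.
Balancing moments: N × 4.111 = 801.9, giving N = 195 N.
ΣFx = 0: friction at the foot balances the wall's push, so f = N_wall = 195 N.

f ≈ 195 N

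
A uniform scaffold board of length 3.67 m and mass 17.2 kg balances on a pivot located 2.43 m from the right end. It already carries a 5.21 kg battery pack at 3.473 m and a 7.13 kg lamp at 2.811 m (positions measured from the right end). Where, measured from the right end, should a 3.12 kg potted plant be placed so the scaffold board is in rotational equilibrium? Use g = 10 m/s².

x ≈ 3.1 m from the right end

Sum moments about the pivot (at 2.43 m from the right end) (the support reaction has zero arm there).
Beam weight: 17.2 × 10 = 172 N down at 1.835 m → arm 0.595 m, τ = 172 × 0.595 = 102.3 N·m clockwise.
Battery pack: 5.21 × 10 = 52.1 N down at 3.473 m → arm 1.043 m, τ = 52.1 × 1.043 = 54.34 N·m counterclockwise.
Lamp: 7.13 × 10 = 71.3 N down at 2.811 m → arm 0.381 m, τ = 71.3 × 0.381 = 27.17 N·m counterclockwise.
Net moment of existing loads = 20.79 N·m clockwise.
The potted plant weighs 3.12 × 10 = 31.2 N and must supply an equal counterclockwise moment, so its lever arm about the pivot is 20.79 / 31.2 = 0.666 m.
That puts it at 2.43 + 0.666 = 3.1 m from the right end.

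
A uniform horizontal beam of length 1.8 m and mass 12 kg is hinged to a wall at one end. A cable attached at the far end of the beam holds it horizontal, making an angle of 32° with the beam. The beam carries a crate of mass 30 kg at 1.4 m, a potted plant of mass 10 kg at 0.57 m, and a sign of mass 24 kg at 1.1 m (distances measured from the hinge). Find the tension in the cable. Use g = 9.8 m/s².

Choose the hinge as the axis so the unknown hinge reaction has zero arm there.
Beam weight: 12 × 9.8 = 117.6 N down at 0.9 m → arm 0.9 m, τ = 117.6 × 0.9 = 105.8 N·m clockwise.
Crate: 30 × 9.8 = 294 N down at 1.4 m → arm 1.4 m, τ = 294 × 1.4 = 411.6 N·m clockwise.
Potted plant: 10 × 9.8 = 98 N down at 0.57 m → arm 0.57 m, τ = 98 × 0.57 = 55.86 N·m clockwise.
Sign: 24 × 9.8 = 235.2 N down at 1.1 m → arm 1.1 m, τ = 235.2 × 1.1 = 258.7 N·m clockwise.
Total clockwise load moment = 832 N·m.
The cable tension T acts at 1.8 m; only its component perpendicular to the beam, T sinθ, produces torque. sin 32° = 0.5299.
Στ = 0 ⇒ T × 1.8 × 0.5299 = 832 ⇒ T = 832 / 0.9538 = 872 N.

T ≈ 872 N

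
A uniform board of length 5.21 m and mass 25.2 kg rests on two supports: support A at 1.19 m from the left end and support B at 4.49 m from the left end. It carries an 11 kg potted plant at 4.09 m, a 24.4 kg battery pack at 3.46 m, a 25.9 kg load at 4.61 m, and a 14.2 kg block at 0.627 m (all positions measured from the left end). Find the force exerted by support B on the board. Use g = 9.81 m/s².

R_B ≈ 605 N

Choose support A as the axis so its reaction then has zero moment arm.
Beam weight: 25.2 × 9.81 = 247.2 N down at 2.605 m → arm 1.415 m, τ = 247.2 × 1.415 = 349.8 N·m clockwise.
Potted plant: 11 × 9.81 = 107.9 N down at 4.09 m → arm 2.9 m, τ = 107.9 × 2.9 = 312.9 N·m clockwise.
Battery pack: 24.4 × 9.81 = 239.4 N down at 3.46 m → arm 2.27 m, τ = 239.4 × 2.27 = 543.4 N·m clockwise.
Load: 25.9 × 9.81 = 254.1 N down at 4.61 m → arm 3.42 m, τ = 254.1 × 3.42 = 869 N·m clockwise.
Block: 14.2 × 9.81 = 139.3 N down at 0.627 m → arm 0.563 m, τ = 139.3 × 0.563 = 78.43 N·m counterclockwise.
Net load moment about support A = 1997 N·m clockwise.
Reaction R at support B is upward at 4.49 m, arm 3.3 m → moment R × 3.3 counterclockwise.
Στ = 0 ⇒ R × 3.3 = 1997 ⇒ R = 605 N.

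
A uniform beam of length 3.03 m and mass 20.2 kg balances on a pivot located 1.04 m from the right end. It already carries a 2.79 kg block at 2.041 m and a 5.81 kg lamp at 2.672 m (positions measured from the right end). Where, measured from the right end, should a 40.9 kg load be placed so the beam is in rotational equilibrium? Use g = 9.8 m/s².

Taking torques about the pivot (at 1.04 m from the right end):
Beam weight: 20.2 × 9.8 = 198 N down at 1.515 m → arm 0.475 m, τ = 198 × 0.475 = 94.05 N·m counterclockwise.
Block: 2.79 × 9.8 = 27.34 N down at 2.041 m → arm 1.001 m, τ = 27.34 × 1.001 = 27.37 N·m counterclockwise.
Lamp: 5.81 × 9.8 = 56.94 N down at 2.672 m → arm 1.632 m, τ = 56.94 × 1.632 = 92.93 N·m counterclockwise.
Net moment of existing loads = 214.4 N·m counterclockwise.
The load weighs 40.9 × 9.8 = 400.8 N and must supply an equal clockwise moment, so its lever arm about the pivot is 214.4 / 400.8 = 0.535 m.
That puts it at 1.04 − 0.535 = 0.505 m from the right end.

x ≈ 0.505 m from the right end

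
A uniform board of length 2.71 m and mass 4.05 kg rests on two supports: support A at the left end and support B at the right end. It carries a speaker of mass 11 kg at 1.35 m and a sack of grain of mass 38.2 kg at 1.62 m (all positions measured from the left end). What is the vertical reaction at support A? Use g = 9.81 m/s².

Sum moments about support B (its reaction then has zero moment arm).
Beam weight: 4.05 × 9.81 = 39.73 N down at 1.355 m → arm 1.355 m, τ = 39.73 × 1.355 = 53.83 N·m counterclockwise.
Speaker: 11 × 9.81 = 107.9 N down at 1.35 m → arm 1.36 m, τ = 107.9 × 1.36 = 146.7 N·m counterclockwise.
Sack of grain: 38.2 × 9.81 = 374.7 N down at 1.62 m → arm 1.09 m, τ = 374.7 × 1.09 = 408.4 N·m counterclockwise.
Net load moment about support B = 608.9 N·m counterclockwise.
Reaction R at support A is upward at 0 m, arm 2.71 m → moment R × 2.71 clockwise.
For rotational equilibrium, R × 2.71 = 608.9, so R = 225 N.

R_A ≈ 225 N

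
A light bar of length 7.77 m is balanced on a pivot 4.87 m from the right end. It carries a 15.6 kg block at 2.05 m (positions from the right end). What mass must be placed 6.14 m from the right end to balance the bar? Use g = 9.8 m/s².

m ≈ 34.6 kg

Choose the pivot (at 4.87 m from the right end) as the axis so the support reaction has zero arm there.
Block: 15.6 × 9.8 = 152.9 N down at 2.05 m → arm 2.82 m, τ = 152.9 × 2.82 = 431.2 N·m clockwise.
Net moment of known loads = 431.2 N·m clockwise.
An unknown mass m at 6.14 m has arm 1.27 m; its moment is m·g·1.27 counterclockwise.
Στ = 0 ⇒ m × 9.8 × 1.27 = 431.2 ⇒ m = 431.2 / (9.8 × 1.27) = 34.6 kg.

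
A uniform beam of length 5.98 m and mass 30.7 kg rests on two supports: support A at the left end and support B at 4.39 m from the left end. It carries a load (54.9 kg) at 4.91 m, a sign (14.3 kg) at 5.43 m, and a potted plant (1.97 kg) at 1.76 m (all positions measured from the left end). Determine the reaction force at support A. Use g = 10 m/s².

R_A ≈ 10.8 N

Sum moments about support B (its reaction then has zero moment arm).
Beam weight: 30.7 × 10 = 307 N down at 2.99 m → arm 1.4 m, τ = 307 × 1.4 = 429.8 N·m counterclockwise.
Load: 54.9 × 10 = 549 N down at 4.91 m → arm 0.52 m, τ = 549 × 0.52 = 285.5 N·m clockwise.
Sign: 14.3 × 10 = 143 N down at 5.43 m → arm 1.04 m, τ = 143 × 1.04 = 148.7 N·m clockwise.
Potted plant: 1.97 × 10 = 19.7 N down at 1.76 m → arm 2.63 m, τ = 19.7 × 2.63 = 51.81 N·m counterclockwise.
Net load moment about support B = 47.41 N·m counterclockwise.
Reaction R at support A is upward at 0 m, arm 4.39 m → moment R × 4.39 clockwise.
Balancing moments: R × 4.39 = 47.41, giving R = 10.8 N.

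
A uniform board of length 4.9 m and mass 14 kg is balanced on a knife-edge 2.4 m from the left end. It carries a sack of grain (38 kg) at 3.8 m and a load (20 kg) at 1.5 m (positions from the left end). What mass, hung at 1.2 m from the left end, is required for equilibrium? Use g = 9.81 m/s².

Take moments about the knife-edge (at 2.4 m from the left end).
Beam weight: 14 × 9.81 = 137.3 N down at 2.45 m → arm 0.05 m, τ = 137.3 × 0.05 = 6.865 N·m clockwise.
Sack of grain: 38 × 9.81 = 372.8 N down at 3.8 m → arm 1.4 m, τ = 372.8 × 1.4 = 521.9 N·m clockwise.
Load: 20 × 9.81 = 196.2 N down at 1.5 m → arm 0.9 m, τ = 196.2 × 0.9 = 176.6 N·m counterclockwise.
Net moment of known loads = 352.2 N·m clockwise.
An unknown mass m at 1.2 m has arm 1.2 m; its moment is m·g·1.2 counterclockwise.
Στ = 0 ⇒ m × 9.81 × 1.2 = 352.2 ⇒ m = 352.2 / (9.81 × 1.2) = 29.9 kg.

m ≈ 29.9 kg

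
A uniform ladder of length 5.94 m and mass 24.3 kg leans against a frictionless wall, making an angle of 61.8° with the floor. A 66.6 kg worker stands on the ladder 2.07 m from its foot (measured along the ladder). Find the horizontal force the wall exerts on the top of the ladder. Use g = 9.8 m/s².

N_wall ≈ 186 N

Choose the foot of the ladder as the axis so the floor normal and friction both act there and drop out.
Ladder weight 24.3×9.8 = 238.1 N acts at 2.97 m along the ladder; its horizontal arm is 2.97·cos61.8° = 1.403 m → τ = 334.1 N·m clockwise.
Worker: 66.6×9.8 = 652.7 N at 2.07 m → arm 0.9782 m → τ = 638.5 N·m clockwise.
Wall normal N acts horizontally at the top; its moment arm is the height L sinθ = 5.94·sin61.8° = 5.235 m, counterclockwise.
Στ = 0 ⇒ N × 5.235 = 972.6 ⇒ N = 186 N.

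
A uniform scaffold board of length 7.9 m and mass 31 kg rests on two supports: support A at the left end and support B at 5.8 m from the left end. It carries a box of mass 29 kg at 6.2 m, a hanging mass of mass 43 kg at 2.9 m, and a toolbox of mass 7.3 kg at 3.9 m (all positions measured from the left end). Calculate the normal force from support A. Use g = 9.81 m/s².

R_A ≈ 312 N

Sum moments about support B (its reaction then has zero moment arm).
Beam weight: 31 × 9.81 = 304.1 N down at 3.95 m → arm 1.85 m, τ = 304.1 × 1.85 = 562.6 N·m counterclockwise.
Box: 29 × 9.81 = 284.5 N down at 6.2 m → arm 0.4 m, τ = 284.5 × 0.4 = 113.8 N·m clockwise.
Hanging mass: 43 × 9.81 = 421.8 N down at 2.9 m → arm 2.9 m, τ = 421.8 × 2.9 = 1223 N·m counterclockwise.
Toolbox: 7.3 × 9.81 = 71.61 N down at 3.9 m → arm 1.9 m, τ = 71.61 × 1.9 = 136.1 N·m counterclockwise.
Net load moment about support B = 1808 N·m counterclockwise.
Reaction R at support A is upward at 0 m, arm 5.8 m → moment R × 5.8 clockwise.
Balancing moments: R × 5.8 = 1808, giving R = 312 N.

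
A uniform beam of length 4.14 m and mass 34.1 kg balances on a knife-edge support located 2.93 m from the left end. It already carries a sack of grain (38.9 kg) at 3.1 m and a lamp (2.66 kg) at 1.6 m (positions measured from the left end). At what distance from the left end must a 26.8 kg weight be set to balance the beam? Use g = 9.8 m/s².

x ≈ 3.91 m from the left end

Taking torques about the knife-edge support (at 2.93 m from the left end):
Beam weight: 34.1 × 9.8 = 334.2 N down at 2.07 m → arm 0.86 m, τ = 334.2 × 0.86 = 287.4 N·m counterclockwise.
Sack of grain: 38.9 × 9.8 = 381.2 N down at 3.1 m → arm 0.17 m, τ = 381.2 × 0.17 = 64.8 N·m clockwise.
Lamp: 2.66 × 9.8 = 26.07 N down at 1.6 m → arm 1.33 m, τ = 26.07 × 1.33 = 34.67 N·m counterclockwise.
Net moment of existing loads = 257.3 N·m counterclockwise.
The weight weighs 26.8 × 9.8 = 262.6 N and must supply an equal clockwise moment, so its lever arm about the knife-edge support is 257.3 / 262.6 = 0.98 m.
That puts it at 2.93 + 0.98 = 3.91 m from the left end.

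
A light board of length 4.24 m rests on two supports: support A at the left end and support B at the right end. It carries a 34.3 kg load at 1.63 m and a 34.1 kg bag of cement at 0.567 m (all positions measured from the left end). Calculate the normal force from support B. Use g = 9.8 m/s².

R_B ≈ 174 N

Taking torques about support A:
Load: 34.3 × 9.8 = 336.1 N down at 1.63 m → arm 1.63 m, τ = 336.1 × 1.63 = 547.8 N·m clockwise.
Bag of cement: 34.1 × 9.8 = 334.2 N down at 0.567 m → arm 0.567 m, τ = 334.2 × 0.567 = 189.5 N·m clockwise.
Net load moment about support A = 737.3 N·m clockwise.
Reaction R at support B is upward at 4.24 m, arm 4.24 m → moment R × 4.24 counterclockwise.
For rotational equilibrium, R × 4.24 = 737.3, so R = 174 N.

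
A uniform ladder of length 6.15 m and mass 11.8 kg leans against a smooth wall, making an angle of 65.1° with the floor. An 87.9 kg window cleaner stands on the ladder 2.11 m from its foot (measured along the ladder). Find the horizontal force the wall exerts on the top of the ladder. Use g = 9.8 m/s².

Take moments about the foot of the ladder.
Ladder weight 11.8×9.8 = 115.6 N acts at 3.075 m along the ladder; its horizontal arm is 3.075·cos65.1° = 1.295 m → τ = 149.7 N·m clockwise.
Window cleaner: 87.9×9.8 = 861.4 N at 2.11 m → arm 0.8884 m → τ = 765.3 N·m clockwise.
Wall normal N acts horizontally at the top; its moment arm is the height L sinθ = 6.15·sin65.1° = 5.578 m, counterclockwise.
For rotational equilibrium, N × 5.578 = 915, so N = 164 N.

N_wall ≈ 164 N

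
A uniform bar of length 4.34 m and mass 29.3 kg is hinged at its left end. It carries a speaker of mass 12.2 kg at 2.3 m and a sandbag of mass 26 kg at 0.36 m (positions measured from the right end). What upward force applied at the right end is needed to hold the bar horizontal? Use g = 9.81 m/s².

Choose the left end as the axis so the unknown pivot reaction has zero arm there.
Beam weight: 29.3 × 9.81 = 287.4 N down at 2.17 m → arm 2.17 m, τ = 287.4 × 2.17 = 623.7 N·m clockwise.
Speaker: 12.2 × 9.81 = 119.7 N down at 2.3 m → arm 2.04 m, τ = 119.7 × 2.04 = 244.2 N·m clockwise.
Sandbag: 26 × 9.81 = 255.1 N down at 0.36 m → arm 3.98 m, τ = 255.1 × 3.98 = 1015 N·m clockwise.
Net moment of the loads = 1883 N·m clockwise.
The upward force F acts at the right end, arm 4.34 m, giving F × 4.34 counterclockwise.
Στ = 0 ⇒ F × 4.34 = 1883 ⇒ F = 1883 / 4.34 = 434 N.

F ≈ 434 N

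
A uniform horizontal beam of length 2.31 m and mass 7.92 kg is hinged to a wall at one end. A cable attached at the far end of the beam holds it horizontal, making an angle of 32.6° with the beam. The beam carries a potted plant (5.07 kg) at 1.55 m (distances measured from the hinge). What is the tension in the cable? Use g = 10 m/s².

T ≈ 137 N

Take moments about the hinge.
Beam weight: 7.92 × 10 = 79.2 N down at 1.155 m → arm 1.155 m, τ = 79.2 × 1.155 = 91.48 N·m clockwise.
Potted plant: 5.07 × 10 = 50.7 N down at 1.55 m → arm 1.55 m, τ = 50.7 × 1.55 = 78.59 N·m clockwise.
Total clockwise load moment = 170.1 N·m.
The cable tension T acts at 2.31 m; only its component perpendicular to the beam, T sinθ, produces torque. sin 32.6° = 0.5388.
For rotational equilibrium, T × 2.31 × 0.5388 = 170.1, so T = 170.1 / 1.245 = 137 N.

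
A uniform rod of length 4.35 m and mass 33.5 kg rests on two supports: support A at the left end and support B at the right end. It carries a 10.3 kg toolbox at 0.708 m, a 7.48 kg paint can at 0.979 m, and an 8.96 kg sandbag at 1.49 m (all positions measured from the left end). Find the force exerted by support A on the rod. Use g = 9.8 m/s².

Taking torques about support B:
Beam weight: 33.5 × 9.8 = 328.3 N down at 2.175 m → arm 2.175 m, τ = 328.3 × 2.175 = 714.1 N·m counterclockwise.
Toolbox: 10.3 × 9.8 = 100.9 N down at 0.708 m → arm 3.642 m, τ = 100.9 × 3.642 = 367.5 N·m counterclockwise.
Paint can: 7.48 × 9.8 = 73.3 N down at 0.979 m → arm 3.371 m, τ = 73.3 × 3.371 = 247.1 N·m counterclockwise.
Sandbag: 8.96 × 9.8 = 87.81 N down at 1.49 m → arm 2.86 m, τ = 87.81 × 2.86 = 251.1 N·m counterclockwise.
Net load moment about support B = 1580 N·m counterclockwise.
Reaction R at support A is upward at 0 m, arm 4.35 m → moment R × 4.35 clockwise.
Στ = 0 ⇒ R × 4.35 = 1580 ⇒ R = 363 N.

R_A ≈ 363 N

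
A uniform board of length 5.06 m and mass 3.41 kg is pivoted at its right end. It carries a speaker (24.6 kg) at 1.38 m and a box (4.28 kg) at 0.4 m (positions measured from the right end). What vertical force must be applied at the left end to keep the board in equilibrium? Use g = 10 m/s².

Taking torques about the right end:
Beam weight: 3.41 × 10 = 34.1 N down at 2.53 m → arm 2.53 m, τ = 34.1 × 2.53 = 86.27 N·m counterclockwise.
Speaker: 24.6 × 10 = 246 N down at 1.38 m → arm 1.38 m, τ = 246 × 1.38 = 339.5 N·m counterclockwise.
Box: 4.28 × 10 = 42.8 N down at 0.4 m → arm 0.4 m, τ = 42.8 × 0.4 = 17.12 N·m counterclockwise.
Net moment of the loads = 442.9 N·m counterclockwise.
The upward force F acts at the left end, arm 5.06 m, giving F × 5.06 clockwise.
Στ = 0 ⇒ F × 5.06 = 442.9 ⇒ F = 442.9 / 5.06 = 87.5 N.

F ≈ 87.5 N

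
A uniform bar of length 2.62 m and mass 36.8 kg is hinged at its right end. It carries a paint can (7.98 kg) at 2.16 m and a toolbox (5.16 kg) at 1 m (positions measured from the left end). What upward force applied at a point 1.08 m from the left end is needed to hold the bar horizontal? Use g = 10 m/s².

Take moments about the right end.
Beam weight: 36.8 × 10 = 368 N down at 1.31 m → arm 1.31 m, τ = 368 × 1.31 = 482.1 N·m counterclockwise.
Paint can: 7.98 × 10 = 79.8 N down at 2.16 m → arm 0.46 m, τ = 79.8 × 0.46 = 36.71 N·m counterclockwise.
Toolbox: 5.16 × 10 = 51.6 N down at 1 m → arm 1.62 m, τ = 51.6 × 1.62 = 83.59 N·m counterclockwise.
Net moment of the loads = 602.4 N·m counterclockwise.
The upward force F acts at a point 1.08 m from the left end, arm 1.54 m, giving F × 1.54 clockwise.
Balancing moments: F × 1.54 = 602.4, giving F = 602.4 / 1.54 = 391 N.

F ≈ 391 N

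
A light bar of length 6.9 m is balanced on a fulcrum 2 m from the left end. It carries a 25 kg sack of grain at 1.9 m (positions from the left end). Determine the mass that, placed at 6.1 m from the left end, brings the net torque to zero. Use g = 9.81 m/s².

Take moments about the fulcrum (at 2 m from the left end).
Sack of grain: 25 × 9.81 = 245.2 N down at 1.9 m → arm 0.1 m, τ = 245.2 × 0.1 = 24.52 N·m counterclockwise.
Net moment of known loads = 24.52 N·m counterclockwise.
An unknown mass m at 6.1 m has arm 4.1 m; its moment is m·g·4.1 clockwise.
For rotational equilibrium, m × 9.81 × 4.1 = 24.52, so m = 24.52 / (9.81 × 4.1) = 0.61 kg.

m ≈ 0.61 kg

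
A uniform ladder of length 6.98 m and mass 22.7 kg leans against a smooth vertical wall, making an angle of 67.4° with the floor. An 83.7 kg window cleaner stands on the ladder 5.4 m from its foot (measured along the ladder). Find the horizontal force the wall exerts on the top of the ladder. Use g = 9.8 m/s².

N_wall ≈ 310 N

Take moments about the foot of the ladder.
Ladder weight 22.7×9.8 = 222.5 N acts at 3.49 m along the ladder; its horizontal arm is 3.49·cos67.4° = 1.341 m → τ = 298.4 N·m clockwise.
Window cleaner: 83.7×9.8 = 820.3 N at 5.4 m → arm 2.075 m → τ = 1702 N·m clockwise.
Wall normal N acts horizontally at the top; its moment arm is the height L sinθ = 6.98·sin67.4° = 6.444 m, counterclockwise.
For rotational equilibrium, N × 6.444 = 2000, so N = 310 N.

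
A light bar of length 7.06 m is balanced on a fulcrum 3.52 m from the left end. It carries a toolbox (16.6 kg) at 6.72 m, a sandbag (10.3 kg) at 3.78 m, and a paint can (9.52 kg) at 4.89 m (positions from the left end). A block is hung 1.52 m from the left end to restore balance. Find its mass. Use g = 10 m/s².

m ≈ 34.4 kg

About the fulcrum (at 3.52 m from the left end):
Toolbox: 16.6 × 10 = 166 N down at 6.72 m → arm 3.2 m, τ = 166 × 3.2 = 531.2 N·m clockwise.
Sandbag: 10.3 × 10 = 103 N down at 3.78 m → arm 0.26 m, τ = 103 × 0.26 = 26.78 N·m clockwise.
Paint can: 9.52 × 10 = 95.2 N down at 4.89 m → arm 1.37 m, τ = 95.2 × 1.37 = 130.4 N·m clockwise.
Net moment of known loads = 688.4 N·m clockwise.
An unknown mass m at 1.52 m has arm 2 m; its moment is m·g·2 counterclockwise.
Στ = 0 ⇒ m × 10 × 2 = 688.4 ⇒ m = 688.4 / (10 × 2) = 34.4 kg.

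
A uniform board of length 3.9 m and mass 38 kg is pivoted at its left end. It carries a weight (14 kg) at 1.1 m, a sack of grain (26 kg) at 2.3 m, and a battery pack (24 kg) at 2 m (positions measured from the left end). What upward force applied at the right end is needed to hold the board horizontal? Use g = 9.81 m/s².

Take moments about the left end.
Beam weight: 38 × 9.81 = 372.8 N down at 1.95 m → arm 1.95 m, τ = 372.8 × 1.95 = 727 N·m clockwise.
Weight: 14 × 9.81 = 137.3 N down at 1.1 m → arm 1.1 m, τ = 137.3 × 1.1 = 151 N·m clockwise.
Sack of grain: 26 × 9.81 = 255.1 N down at 2.3 m → arm 2.3 m, τ = 255.1 × 2.3 = 586.7 N·m clockwise.
Battery pack: 24 × 9.81 = 235.4 N down at 2 m → arm 2 m, τ = 235.4 × 2 = 470.8 N·m clockwise.
Net moment of the loads = 1936 N·m clockwise.
The upward force F acts at the right end, arm 3.9 m, giving F × 3.9 counterclockwise.
Στ = 0 ⇒ F × 3.9 = 1936 ⇒ F = 1936 / 3.9 = 496 N.

F ≈ 496 N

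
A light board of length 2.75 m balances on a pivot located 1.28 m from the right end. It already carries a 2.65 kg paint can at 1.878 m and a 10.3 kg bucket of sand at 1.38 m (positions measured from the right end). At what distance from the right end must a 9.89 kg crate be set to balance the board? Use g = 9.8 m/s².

x ≈ 1.02 m from the right end

About the pivot (at 1.28 m from the right end):
Paint can: 2.65 × 9.8 = 25.97 N down at 1.878 m → arm 0.598 m, τ = 25.97 × 0.598 = 15.53 N·m counterclockwise.
Bucket of sand: 10.3 × 9.8 = 100.9 N down at 1.38 m → arm 0.1 m, τ = 100.9 × 0.1 = 10.09 N·m counterclockwise.
Net moment of existing loads = 25.62 N·m counterclockwise.
The crate weighs 9.89 × 9.8 = 96.92 N and must supply an equal clockwise moment, so its lever arm about the pivot is 25.62 / 96.92 = 0.264 m.
That puts it at 1.28 − 0.264 = 1.02 m from the right end.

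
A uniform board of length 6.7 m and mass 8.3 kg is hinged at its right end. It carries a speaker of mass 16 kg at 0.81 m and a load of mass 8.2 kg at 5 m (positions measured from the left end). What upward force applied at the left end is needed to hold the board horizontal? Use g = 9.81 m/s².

F ≈ 199 N

Take moments about the right end.
Beam weight: 8.3 × 9.81 = 81.42 N down at 3.35 m → arm 3.35 m, τ = 81.42 × 3.35 = 272.8 N·m counterclockwise.
Speaker: 16 × 9.81 = 157 N down at 0.81 m → arm 5.89 m, τ = 157 × 5.89 = 924.7 N·m counterclockwise.
Load: 8.2 × 9.81 = 80.44 N down at 5 m → arm 1.7 m, τ = 80.44 × 1.7 = 136.7 N·m counterclockwise.
Net moment of the loads = 1334 N·m counterclockwise.
The upward force F acts at the left end, arm 6.7 m, giving F × 6.7 clockwise.
For rotational equilibrium, F × 6.7 = 1334, so F = 1334 / 6.7 = 199 N.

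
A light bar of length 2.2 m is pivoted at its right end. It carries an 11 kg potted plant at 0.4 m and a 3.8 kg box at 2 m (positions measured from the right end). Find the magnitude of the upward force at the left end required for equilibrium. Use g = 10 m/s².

F ≈ 54.5 N

Taking torques about the right end:
Potted plant: 11 × 10 = 110 N down at 0.4 m → arm 0.4 m, τ = 110 × 0.4 = 44 N·m counterclockwise.
Box: 3.8 × 10 = 38 N down at 2 m → arm 2 m, τ = 38 × 2 = 76 N·m counterclockwise.
Net moment of the loads = 120 N·m counterclockwise.
The upward force F acts at the left end, arm 2.2 m, giving F × 2.2 clockwise.
For rotational equilibrium, F × 2.2 = 120, so F = 120 / 2.2 = 54.5 N.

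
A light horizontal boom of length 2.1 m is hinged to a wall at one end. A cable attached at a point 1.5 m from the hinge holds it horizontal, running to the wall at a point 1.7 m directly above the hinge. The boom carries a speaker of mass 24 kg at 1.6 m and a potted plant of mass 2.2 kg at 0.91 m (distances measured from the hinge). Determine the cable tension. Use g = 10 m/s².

Sum moments about the hinge (the unknown hinge reaction has zero arm there).
Speaker: 24 × 10 = 240 N down at 1.6 m → arm 1.6 m, τ = 240 × 1.6 = 384 N·m clockwise.
Potted plant: 2.2 × 10 = 22 N down at 0.91 m → arm 0.91 m, τ = 22 × 0.91 = 20.02 N·m clockwise.
Total clockwise load moment = 404 N·m.
The cable tension T acts at 1.5 m; only its component perpendicular to the boom, T sinθ, produces torque. sinθ = h/√(h²+d²) = 1.7/√(1.7²+1.5²) = 0.7498.
For rotational equilibrium, T × 1.5 × 0.7498 = 404, so T = 404 / 1.125 = 359 N.

T ≈ 359 N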